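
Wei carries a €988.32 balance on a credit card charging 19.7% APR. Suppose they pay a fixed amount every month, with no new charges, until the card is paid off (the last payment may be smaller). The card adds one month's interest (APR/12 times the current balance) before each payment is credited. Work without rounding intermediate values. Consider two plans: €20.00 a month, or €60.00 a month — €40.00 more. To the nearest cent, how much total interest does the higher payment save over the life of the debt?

Monthly rate r = 19.7%/12 = 1.64167% = 0.0164167.
At €20.00/mo: n = ⌈−ln(1 − rB₀/P)/ln(1+r)⌉ = 103 payments (last €7.91); total interest = total paid − €988.32 = €1,059.59.
At €60.00/mo: 20 payments (last €21.84); total interest €173.52.
Interest saved = €1,059.59 − €173.52 = €886.07.

€886.07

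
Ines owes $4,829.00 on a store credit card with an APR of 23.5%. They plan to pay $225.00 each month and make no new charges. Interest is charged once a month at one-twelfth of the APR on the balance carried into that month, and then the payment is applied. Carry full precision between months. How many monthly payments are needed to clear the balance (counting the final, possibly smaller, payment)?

29 months

Monthly rate r = 23.5%/12 = 1.95833% = 0.0195833.
Recurrence: B ← B·(1+r) − $225.00.
Month 1: interest $94.57; balance after payment $4,698.57.
Month 2: interest $92.01; balance after payment $4,565.58.
Closed form: n = −ln(1 − rB₀/P)/ln(1+r) = −ln(0.5797)/ln(1.01958) ≈ 28.114, so the balance reaches zero during payment 29.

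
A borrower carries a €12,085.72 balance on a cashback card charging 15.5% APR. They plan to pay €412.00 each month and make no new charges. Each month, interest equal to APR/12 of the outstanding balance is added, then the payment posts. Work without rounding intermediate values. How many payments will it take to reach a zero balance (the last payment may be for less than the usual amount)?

Monthly rate r = 15.5%/12 = 1.29167% = 0.0129167.
Recurrence: B ← B·(1+r) − €412.00.
Month 1: interest €156.11; balance after payment €11,829.83.
Month 2: interest €152.80; balance after payment €11,570.63.
Closed form: n = −ln(1 − rB₀/P)/ln(1+r) = −ln(0.6211)/ln(1.01292) ≈ 37.110, so the balance reaches zero during payment 38.

38 payments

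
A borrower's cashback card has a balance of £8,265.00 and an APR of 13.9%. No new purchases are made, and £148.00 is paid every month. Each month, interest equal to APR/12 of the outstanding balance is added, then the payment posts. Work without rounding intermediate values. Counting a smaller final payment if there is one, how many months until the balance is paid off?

Monthly rate r = 13.9%/12 = 1.15833% = 0.0115833.
Recurrence: B ← B·(1+r) − £148.00.
Month 1: interest £95.74; balance after payment £8,212.74.
Month 2: interest £95.13; balance after payment £8,159.87.
Closed form: n = −ln(1 − rB₀/P)/ln(1+r) = −ln(0.35313)/ln(1.01158) ≈ 90.382, so the balance reaches zero during payment 91.

91 payments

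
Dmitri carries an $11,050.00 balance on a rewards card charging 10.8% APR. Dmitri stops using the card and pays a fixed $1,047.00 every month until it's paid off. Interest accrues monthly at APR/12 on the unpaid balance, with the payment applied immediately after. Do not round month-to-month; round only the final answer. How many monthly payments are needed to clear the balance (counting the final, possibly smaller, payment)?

12 months

Monthly rate r = 10.8%/12 = 0.9% = 0.009.
Recurrence: B ← B·(1+r) − $1,047.00.
Month 1: interest $99.45; balance after payment $10,102.45.
Month 2: interest $90.92; balance after payment $9,146.37.
Closed form: n = −ln(1 − rB₀/P)/ln(1+r) = −ln(0.90501)/ln(1.009) ≈ 11.139, so the balance reaches zero during payment 12.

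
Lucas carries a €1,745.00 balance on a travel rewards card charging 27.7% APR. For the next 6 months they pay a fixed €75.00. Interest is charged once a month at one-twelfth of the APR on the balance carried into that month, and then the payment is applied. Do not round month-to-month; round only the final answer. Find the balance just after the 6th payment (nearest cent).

€1,524.28

Monthly rate r = 27.7%/12 = 2.30833% = 0.0230833.
Each month: B ← B·(1+r) − €75.00.
Month 1: interest €40.28; balance after payment €1,710.28.
Month 2: interest €39.48; balance after payment €1,674.76.
Month 3: interest €38.66; balance after payment €1,638.42.
Month 4: interest €37.82; balance after payment €1,601.24.
Month 5: interest €36.96; balance after payment €1,563.20.
Month 6: interest €36.08; balance after payment €1,524.28.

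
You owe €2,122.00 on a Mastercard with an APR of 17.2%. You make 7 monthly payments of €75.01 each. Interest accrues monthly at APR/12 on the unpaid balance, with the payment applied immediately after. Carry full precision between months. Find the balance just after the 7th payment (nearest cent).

Monthly rate r = 17.2%/12 = 1.43333% = 0.0143333.
Each month: B ← B·(1+r) − €75.01.
Month 1: interest €30.42; balance after payment €2,077.41.
Month 2: interest €29.78; balance after payment €2,032.17.
Month 3: interest €29.13; balance after payment €1,986.29.
Month 4: interest €28.47; balance after payment €1,939.75.
Month 5: interest €27.80; balance after payment €1,892.54.
Month 6: interest €27.13; balance after payment €1,844.66.
Month 7: interest €26.44; balance after payment €1,796.09.

€1,796.09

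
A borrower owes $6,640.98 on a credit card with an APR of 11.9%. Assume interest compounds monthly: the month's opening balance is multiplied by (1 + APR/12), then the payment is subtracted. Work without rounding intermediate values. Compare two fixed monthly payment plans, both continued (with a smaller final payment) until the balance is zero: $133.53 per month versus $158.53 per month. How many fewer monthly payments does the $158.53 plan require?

14 fewer payments

Monthly rate r = 11.9%/12 = 0.991667% = 0.00991667.
At $133.53/mo: n = ⌈−ln(1 − rB₀/P)/ln(1+r)⌉ = 69 payments (last $116.69); total interest = total paid − $6,640.98 = $2,555.75.
At $158.53/mo: 55 payments (last $64.41); total interest $1,984.05.
Payments saved = 69 − 55 = 14.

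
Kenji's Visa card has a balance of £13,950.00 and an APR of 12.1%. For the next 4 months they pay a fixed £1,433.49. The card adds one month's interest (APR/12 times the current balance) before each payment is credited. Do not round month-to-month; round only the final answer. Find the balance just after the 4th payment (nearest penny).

Monthly rate r = 12.1%/12 = 1.00833% = 0.0100833.
Each month: B ← B·(1+r) − £1,433.49.
Month 1: interest £140.66; balance after payment £12,657.17.
Month 2: interest £127.63; balance after payment £11,351.31.
Month 3: interest £114.46; balance after payment £10,032.28.
Month 4: interest £101.16; balance after payment £8,699.95.

£8,699.95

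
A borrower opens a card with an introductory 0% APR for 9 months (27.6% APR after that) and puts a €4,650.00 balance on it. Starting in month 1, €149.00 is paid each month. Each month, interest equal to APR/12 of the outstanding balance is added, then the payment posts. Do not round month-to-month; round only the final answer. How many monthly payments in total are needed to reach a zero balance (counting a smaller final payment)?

41 payments

Promo months 1–9 at r₀ = 0%/12 = 0; months 10+ at r₁ = 27.6%/12 = 0.023.
After month 9 (no interest yet): B = €4,650.00 − 9·€149.00 = €3,309.00.
Then at r₁ with €149.00/mo: n₂ = −ln(1 − r₁·B/P)/ln(1+r₁) ≈ 31.44 → 32 more payments.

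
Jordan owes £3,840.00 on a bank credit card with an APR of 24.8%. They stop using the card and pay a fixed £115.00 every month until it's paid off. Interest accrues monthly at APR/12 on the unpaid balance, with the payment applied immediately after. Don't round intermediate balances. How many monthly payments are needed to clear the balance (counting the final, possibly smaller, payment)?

Monthly rate r = 24.8%/12 = 2.06667% = 0.0206667.
Recurrence: B ← B·(1+r) − £115.00.
Month 1: interest £79.36; balance after payment £3,804.36.
Month 2: interest £78.62; balance after payment £3,767.98.
Closed form: n = −ln(1 − rB₀/P)/ln(1+r) = −ln(0.30991)/ln(1.02067) ≈ 57.267, so the balance reaches zero during payment 58.

58 payments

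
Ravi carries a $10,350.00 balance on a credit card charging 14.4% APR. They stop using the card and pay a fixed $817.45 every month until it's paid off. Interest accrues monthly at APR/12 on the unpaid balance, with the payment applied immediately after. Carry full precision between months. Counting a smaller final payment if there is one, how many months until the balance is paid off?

14 payments

Monthly rate r = 14.4%/12 = 1.2% = 0.012.
Recurrence: B ← B·(1+r) − $817.45.
Month 1: interest $124.20; balance after payment $9,656.75.
Month 2: interest $115.88; balance after payment $8,955.18.
Closed form: n = −ln(1 − rB₀/P)/ln(1+r) = −ln(0.84806)/ln(1.012) ≈ 13.815, so the balance reaches zero during payment 14.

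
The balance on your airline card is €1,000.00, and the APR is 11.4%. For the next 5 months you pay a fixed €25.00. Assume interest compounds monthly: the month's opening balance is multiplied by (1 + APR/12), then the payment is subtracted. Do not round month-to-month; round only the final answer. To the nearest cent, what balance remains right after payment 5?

Monthly rate r = 11.4%/12 = 0.95% = 0.0095.
Each month: B ← B·(1+r) − €25.00.
Month 1: interest €9.50; balance after payment €984.50.
Month 2: interest €9.35; balance after payment €968.85.
Month 3: interest €9.20; balance after payment €953.06.
Month 4: interest €9.05; balance after payment €937.11.
Month 5: interest €8.90; balance after payment €921.01.

€921.01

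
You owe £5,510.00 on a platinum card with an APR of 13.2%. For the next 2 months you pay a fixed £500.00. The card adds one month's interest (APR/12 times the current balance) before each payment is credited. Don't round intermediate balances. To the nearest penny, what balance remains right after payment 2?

£4,626.39

Monthly rate r = 13.2%/12 = 1.1% = 0.011.
Each month: B ← B·(1+r) − £500.00.
Month 1: interest £60.61; balance after payment £5,070.61.
Month 2: interest £55.78; balance after payment £4,626.39.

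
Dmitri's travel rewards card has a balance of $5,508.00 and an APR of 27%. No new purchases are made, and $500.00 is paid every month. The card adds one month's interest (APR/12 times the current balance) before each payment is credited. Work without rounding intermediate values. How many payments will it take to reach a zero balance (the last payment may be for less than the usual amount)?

13 payments

Monthly rate r = 27%/12 = 2.25% = 0.0225.
Recurrence: B ← B·(1+r) − $500.00.
Month 1: interest $123.93; balance after payment $5,131.93.
Month 2: interest $115.47; balance after payment $4,747.40.
Closed form: n = −ln(1 − rB₀/P)/ln(1+r) = −ln(0.75214)/ln(1.0225) ≈ 12.801, so the balance reaches zero during payment 13.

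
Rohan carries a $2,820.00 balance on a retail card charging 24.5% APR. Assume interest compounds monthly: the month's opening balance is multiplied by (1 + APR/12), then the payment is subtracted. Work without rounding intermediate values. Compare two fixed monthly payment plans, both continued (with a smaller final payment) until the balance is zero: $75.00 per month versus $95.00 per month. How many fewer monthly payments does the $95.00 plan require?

26 fewer payments

Monthly rate r = 24.5%/12 = 2.04167% = 0.0204167.
At $75.00/mo: n = ⌈−ln(1 − rB₀/P)/ln(1+r)⌉ = 73 payments (last $16.41); total interest = total paid − $2,820.00 = $2,596.41.
At $95.00/mo: 47 payments (last $8.68); total interest $1,558.68.
Payments saved = 73 − 47 = 26.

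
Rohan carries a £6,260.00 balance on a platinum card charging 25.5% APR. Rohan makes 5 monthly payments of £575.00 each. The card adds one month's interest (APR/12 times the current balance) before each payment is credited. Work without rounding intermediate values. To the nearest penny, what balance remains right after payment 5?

£3,954.19

Monthly rate r = 25.5%/12 = 2.125% = 0.02125.
Each month: B ← B·(1+r) − £575.00.
Month 1: interest £133.03; balance after payment £5,818.02.
Month 2: interest £123.63; balance after payment £5,366.66.
Month 3: interest £114.04; balance after payment £4,905.70.
Month 4: interest £104.25; balance after payment £4,434.95.
Month 5: interest £94.24; balance after payment £3,954.19.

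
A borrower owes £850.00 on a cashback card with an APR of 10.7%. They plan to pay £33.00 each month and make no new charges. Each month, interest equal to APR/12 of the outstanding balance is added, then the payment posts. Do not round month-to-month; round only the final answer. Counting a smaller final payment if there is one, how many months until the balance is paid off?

Monthly rate r = 10.7%/12 = 0.891667% = 0.00891667.
Recurrence: B ← B·(1+r) − £33.00.
Month 1: interest £7.58; balance after payment £824.58.
Month 2: interest £7.35; balance after payment £798.93.
Closed form: n = −ln(1 − rB₀/P)/ln(1+r) = −ln(0.77033)/ln(1.00892) ≈ 29.394, so the balance reaches zero during payment 30.

30 months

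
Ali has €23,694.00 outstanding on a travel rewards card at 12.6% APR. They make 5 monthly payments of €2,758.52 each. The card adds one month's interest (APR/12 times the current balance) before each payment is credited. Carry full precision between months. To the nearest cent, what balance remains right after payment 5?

€10,879.03

Monthly rate r = 12.6%/12 = 1.05% = 0.0105.
Each month: B ← B·(1+r) − €2,758.52.
Month 1: interest €248.79; balance after payment €21,184.27.
Month 2: interest €222.43; balance after payment €18,648.18.
Month 3: interest €195.81; balance after payment €16,085.47.
Month 4: interest €168.90; balance after payment €13,495.85.
Month 5: interest €141.71; balance after payment €10,879.03.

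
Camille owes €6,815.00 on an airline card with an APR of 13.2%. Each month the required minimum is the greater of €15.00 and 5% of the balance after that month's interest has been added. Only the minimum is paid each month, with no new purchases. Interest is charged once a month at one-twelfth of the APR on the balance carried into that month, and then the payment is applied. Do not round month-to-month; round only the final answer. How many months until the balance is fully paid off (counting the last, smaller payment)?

101 months

Monthly rate r = 13.2%/12 = 1.1% = 0.011.
While 5% of the post-interest balance exceeds €15.00, each month B ← (B·(1+r))·(1 − 0.05), i.e. B shrinks by the factor (1+r)·0.95 = 0.96045.
This holds for months 1–78. Entering month 79 the balance is €292.75; 5% of the post-interest balance is now below €15.00, so the flat €15.00 minimum applies from here.
From month 79 a fixed €15.00 at rate r clears €292.75 in 23 more payments. Total: 78 + 23 = 101 months.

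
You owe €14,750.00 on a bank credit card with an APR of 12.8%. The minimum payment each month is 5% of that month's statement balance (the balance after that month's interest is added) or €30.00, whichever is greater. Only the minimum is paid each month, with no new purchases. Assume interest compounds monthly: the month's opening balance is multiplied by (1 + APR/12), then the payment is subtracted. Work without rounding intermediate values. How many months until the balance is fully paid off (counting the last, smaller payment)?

102 months

Monthly rate r = 12.8%/12 = 1.06667% = 0.0106667.
While 5% of the post-interest balance exceeds €30.00, each month B ← (B·(1+r))·(1 − 0.05), i.e. B shrinks by the factor (1+r)·0.95 = 0.96013.
This holds for months 1–79. Entering month 80 the balance is €592.90; 5% of the post-interest balance is now below €30.00, so the flat €30.00 minimum applies from here.
From month 80 a fixed €30.00 at rate r clears €592.90 in 23 more payments. Total: 79 + 23 = 102 months.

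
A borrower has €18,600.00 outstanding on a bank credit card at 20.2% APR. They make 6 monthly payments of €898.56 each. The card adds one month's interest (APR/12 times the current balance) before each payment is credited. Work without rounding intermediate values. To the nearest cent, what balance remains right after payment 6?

€14,936.05

Monthly rate r = 20.2%/12 = 1.68333% = 0.0168333.
Each month: B ← B·(1+r) − €898.56.
Month 1: interest €313.10; balance after payment €18,014.54.
Month 2: interest €303.24; balance after payment €17,419.22.
Month 3: interest €293.22; balance after payment €16,813.89.
Month 4: interest €283.03; balance after payment €16,198.36.
Month 5: interest €272.67; balance after payment €15,572.47.
Month 6: interest €262.14; balance after payment €14,936.05.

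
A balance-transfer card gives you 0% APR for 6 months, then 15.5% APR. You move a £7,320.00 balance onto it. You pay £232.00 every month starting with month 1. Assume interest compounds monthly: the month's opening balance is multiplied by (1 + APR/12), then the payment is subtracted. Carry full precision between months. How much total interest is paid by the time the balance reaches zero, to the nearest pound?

£1,313

Promo months 1–6 at r₀ = 0%/12 = 0; months 7+ at r₁ = 15.5%/12 = 0.0129167.
After month 6 (no interest yet): B = £7,320.00 − 6·£232.00 = £5,928.00.
Then at r₁ with £232.00/mo: n₂ = −ln(1 − r₁·B/P)/ln(1+r₁) ≈ 31.21 → 32 more payments.
Total paid = 37·£232.00 + £48.86 = £8,632.86; interest = £8,632.86 − £7,320.00 = £1,312.86.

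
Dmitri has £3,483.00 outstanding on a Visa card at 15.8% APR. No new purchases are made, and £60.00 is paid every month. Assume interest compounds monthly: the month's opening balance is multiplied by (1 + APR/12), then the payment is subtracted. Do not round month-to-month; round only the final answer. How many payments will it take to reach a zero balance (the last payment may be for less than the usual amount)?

111 payments

Monthly rate r = 15.8%/12 = 1.31667% = 0.0131667.
Recurrence: B ← B·(1+r) − £60.00.
Month 1: interest £45.86; balance after payment £3,468.86.
Month 2: interest £45.67; balance after payment £3,454.53.
Closed form: n = −ln(1 − rB₀/P)/ln(1+r) = −ln(0.23568)/ln(1.01317) ≈ 110.491, so the balance reaches zero during payment 111.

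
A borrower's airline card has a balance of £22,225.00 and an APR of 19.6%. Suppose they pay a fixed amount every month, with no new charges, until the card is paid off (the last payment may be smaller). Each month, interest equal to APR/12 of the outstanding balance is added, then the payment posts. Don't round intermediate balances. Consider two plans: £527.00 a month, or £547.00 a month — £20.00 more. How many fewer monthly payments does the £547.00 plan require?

Monthly rate r = 19.6%/12 = 1.63333% = 0.0163333.
At £527.00/mo: n = ⌈−ln(1 − rB₀/P)/ln(1+r)⌉ = 73 payments (last £29.03); total interest = total paid − £22,225.00 = £15,748.03.
At £547.00/mo: 68 payments (last £138.11); total interest £14,562.11.
Payments saved = 73 − 68 = 5.

5 fewer payments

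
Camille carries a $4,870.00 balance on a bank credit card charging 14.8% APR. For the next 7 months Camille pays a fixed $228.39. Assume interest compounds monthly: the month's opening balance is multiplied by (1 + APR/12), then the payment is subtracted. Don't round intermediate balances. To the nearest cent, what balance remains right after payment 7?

Monthly rate r = 14.8%/12 = 1.23333% = 0.0123333.
Each month: B ← B·(1+r) − $228.39.
Month 1: interest $60.06; balance after payment $4,701.67.
Month 2: interest $57.99; balance after payment $4,531.27.
Month 3: interest $55.89; balance after payment $4,358.77.
Month 4: interest $53.76; balance after payment $4,184.13.
Month 5: interest $51.60; balance after payment $4,007.35.
Month 6: interest $49.42; balance after payment $3,828.38.
Month 7: interest $47.22; balance after payment $3,647.21.

$3,647.21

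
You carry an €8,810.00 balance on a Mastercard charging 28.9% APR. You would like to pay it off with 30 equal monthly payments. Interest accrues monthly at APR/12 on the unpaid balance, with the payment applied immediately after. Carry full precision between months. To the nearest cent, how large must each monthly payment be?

Monthly rate r = 28.9%/12 = 2.40833% = 0.0240833.
Level-payment amortization: P = B₀·r / (1 − (1+r)^(−n)) = 8810.00·0.0240833 / (1 − 1.02408^(−30)).
Denominator 1 − (1+r)^(−30) = 0.510287652.
P = 212.174 / 0.510287652 ≈ 415.79.

€415.79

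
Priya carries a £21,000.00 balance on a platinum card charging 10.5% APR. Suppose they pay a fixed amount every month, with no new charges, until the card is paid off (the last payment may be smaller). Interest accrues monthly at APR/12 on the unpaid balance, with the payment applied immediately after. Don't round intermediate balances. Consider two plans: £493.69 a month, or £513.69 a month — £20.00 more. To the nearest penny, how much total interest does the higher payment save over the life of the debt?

Monthly rate r = 10.5%/12 = 0.875% = 0.00875.
At £493.69/mo: n = ⌈−ln(1 − rB₀/P)/ln(1+r)⌉ = 54 payments (last £215.65); total interest = total paid − £21,000.00 = £5,381.22.
At £513.69/mo: 51 payments (last £419.69); total interest £5,104.19.
Interest saved = £5,381.22 − £5,104.19 = £277.03.

£277.03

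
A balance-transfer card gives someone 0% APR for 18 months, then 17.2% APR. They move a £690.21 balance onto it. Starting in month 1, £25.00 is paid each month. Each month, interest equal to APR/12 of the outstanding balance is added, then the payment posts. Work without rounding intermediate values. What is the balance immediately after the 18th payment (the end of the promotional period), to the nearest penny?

Promo months 1–18 at r₀ = 0%/12 = 0; months 19+ at r₁ = 17.2%/12 = 0.0143333.
After month 18 (no interest yet): B = £690.21 − 18·£25.00 = £240.21.

£240.21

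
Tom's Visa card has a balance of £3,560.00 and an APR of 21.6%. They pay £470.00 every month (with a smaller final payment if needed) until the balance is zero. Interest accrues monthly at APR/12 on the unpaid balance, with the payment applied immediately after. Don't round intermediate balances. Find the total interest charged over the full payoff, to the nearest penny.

Monthly rate r = 21.6%/12 = 1.8% = 0.018.
Payoff takes n = ⌈−ln(1 − rB₀/P)/ln(1+r)⌉ = ⌈8.216⌉ = 9 payments; the last is £102.33.
Total paid = 8·£470.00 + £102.33 = £3,862.33.
Total interest = total paid − principal = £3,862.33 − £3,560.00 = £302.33.

£302.33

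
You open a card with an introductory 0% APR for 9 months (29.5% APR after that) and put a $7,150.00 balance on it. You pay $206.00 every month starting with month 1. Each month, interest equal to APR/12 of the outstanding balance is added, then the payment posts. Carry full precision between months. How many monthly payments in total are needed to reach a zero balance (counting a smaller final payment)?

51 payments

Promo months 1–9 at r₀ = 0%/12 = 0; months 10+ at r₁ = 29.5%/12 = 0.0245833.
After month 9 (no interest yet): B = $7,150.00 − 9·$206.00 = $5,296.00.
Then at r₁ with $206.00/mo: n₂ = −ln(1 − r₁·B/P)/ln(1+r₁) ≈ 41.16 → 42 more payments.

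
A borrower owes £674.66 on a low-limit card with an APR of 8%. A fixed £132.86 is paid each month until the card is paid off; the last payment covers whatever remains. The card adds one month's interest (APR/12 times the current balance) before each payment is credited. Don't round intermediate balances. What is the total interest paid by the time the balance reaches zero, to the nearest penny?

£14.04

Monthly rate r = 8%/12 = 0.666667% = 0.00666667.
Payoff takes n = ⌈−ln(1 − rB₀/P)/ln(1+r)⌉ = ⌈5.183⌉ = 6 payments; the last is £24.40.
Total paid = 5·£132.86 + £24.40 = £688.70.
Total interest = total paid − principal = £688.70 − £674.66 = £14.04.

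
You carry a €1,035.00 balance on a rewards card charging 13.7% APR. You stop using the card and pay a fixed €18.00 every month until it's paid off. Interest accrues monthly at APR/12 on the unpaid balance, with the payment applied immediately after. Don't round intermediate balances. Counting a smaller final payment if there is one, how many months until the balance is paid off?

95 months

Monthly rate r = 13.7%/12 = 1.14167% = 0.0114167.
Recurrence: B ← B·(1+r) − €18.00.
Month 1: interest €11.82; balance after payment €1,028.82.
Month 2: interest €11.75; balance after payment €1,022.56.
Closed form: n = −ln(1 − rB₀/P)/ln(1+r) = −ln(0.34354)/ln(1.01142) ≈ 94.120, so the balance reaches zero during payment 95.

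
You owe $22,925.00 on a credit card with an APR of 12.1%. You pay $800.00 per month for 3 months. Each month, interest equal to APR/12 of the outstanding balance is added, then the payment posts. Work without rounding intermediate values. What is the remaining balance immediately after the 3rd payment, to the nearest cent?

$21,201.22

Monthly rate r = 12.1%/12 = 1.00833% = 0.0100833.
Each month: B ← B·(1+r) − $800.00.
Month 1: interest $231.16; balance after payment $22,356.16.
Month 2: interest $225.42; balance after payment $21,781.59.
Month 3: interest $219.63; balance after payment $21,201.22.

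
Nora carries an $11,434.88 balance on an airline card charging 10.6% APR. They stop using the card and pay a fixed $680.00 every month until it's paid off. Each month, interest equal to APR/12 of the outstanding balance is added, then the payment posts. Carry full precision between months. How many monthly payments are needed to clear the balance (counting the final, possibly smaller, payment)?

19 months

Monthly rate r = 10.6%/12 = 0.883333% = 0.00883333.
Recurrence: B ← B·(1+r) − $680.00.
Month 1: interest $101.01; balance after payment $10,855.89.
Month 2: interest $95.89; balance after payment $10,271.78.
Closed form: n = −ln(1 − rB₀/P)/ln(1+r) = −ln(0.85146)/ln(1.00883) ≈ 18.285, so the balance reaches zero during payment 19.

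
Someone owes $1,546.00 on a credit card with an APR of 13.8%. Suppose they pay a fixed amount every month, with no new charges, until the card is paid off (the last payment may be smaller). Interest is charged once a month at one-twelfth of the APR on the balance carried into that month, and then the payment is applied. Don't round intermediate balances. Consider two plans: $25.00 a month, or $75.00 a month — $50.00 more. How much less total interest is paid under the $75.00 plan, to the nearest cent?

Monthly rate r = 13.8%/12 = 1.15% = 0.0115.
At $25.00/mo: n = ⌈−ln(1 − rB₀/P)/ln(1+r)⌉ = 109 payments (last $15.27); total interest = total paid − $1,546.00 = $1,169.27.
At $75.00/mo: 24 payments (last $49.79); total interest $228.79.
Interest saved = $1,169.27 − $228.79 = $940.48.

$940.48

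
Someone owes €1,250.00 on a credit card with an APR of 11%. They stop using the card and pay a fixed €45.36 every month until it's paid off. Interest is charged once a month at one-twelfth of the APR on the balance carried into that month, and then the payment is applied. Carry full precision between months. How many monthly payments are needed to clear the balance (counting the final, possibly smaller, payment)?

32 months

Monthly rate r = 11%/12 = 0.916667% = 0.00916667.
Recurrence: B ← B·(1+r) − €45.36.
Month 1: interest €11.46; balance after payment €1,216.10.
Month 2: interest €11.15; balance after payment €1,181.89.
Closed form: n = −ln(1 − rB₀/P)/ln(1+r) = −ln(0.74739)/ln(1.00917) ≈ 31.909, so the balance reaches zero during payment 32.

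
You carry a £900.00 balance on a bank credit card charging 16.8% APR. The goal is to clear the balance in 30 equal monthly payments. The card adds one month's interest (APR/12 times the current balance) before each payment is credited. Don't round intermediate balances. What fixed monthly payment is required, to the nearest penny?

Monthly rate r = 16.8%/12 = 1.4% = 0.014.
Level-payment amortization: P = B₀·r / (1 − (1+r)^(−n)) = 900.00·0.014 / (1 − 1.014^(−30)).
Denominator 1 − (1+r)^(−30) = 0.341036515.
P = 12.6 / 0.341036515 ≈ 36.95.

£36.95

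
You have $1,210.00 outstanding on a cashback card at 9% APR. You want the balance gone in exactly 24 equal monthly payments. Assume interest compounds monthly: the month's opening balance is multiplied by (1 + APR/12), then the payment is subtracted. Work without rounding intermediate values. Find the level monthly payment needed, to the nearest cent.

$55.28

Monthly rate r = 9%/12 = 0.75% = 0.0075.
Level-payment amortization: P = B₀·r / (1 − (1+r)^(−n)) = 1210.00·0.0075 / (1 − 1.0075^(−24)).
Denominator 1 − (1+r)^(−24) = 0.164168596.
P = 9.075 / 0.164168596 ≈ 55.28.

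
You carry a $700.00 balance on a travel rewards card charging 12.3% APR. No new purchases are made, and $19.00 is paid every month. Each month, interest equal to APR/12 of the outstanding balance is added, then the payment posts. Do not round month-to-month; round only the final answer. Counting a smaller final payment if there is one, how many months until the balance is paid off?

47 payments

Monthly rate r = 12.3%/12 = 1.025% = 0.01025.
Recurrence: B ← B·(1+r) − $19.00.
Month 1: interest $7.18; balance after payment $688.17.
Month 2: interest $7.05; balance after payment $676.23.
Closed form: n = −ln(1 − rB₀/P)/ln(1+r) = −ln(0.62237)/ln(1.01025) ≈ 46.502, so the balance reaches zero during payment 47.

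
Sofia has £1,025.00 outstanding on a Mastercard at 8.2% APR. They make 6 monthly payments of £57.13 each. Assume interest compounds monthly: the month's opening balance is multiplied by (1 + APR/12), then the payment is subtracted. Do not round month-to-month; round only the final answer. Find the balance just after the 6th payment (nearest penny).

£719.06

Monthly rate r = 8.2%/12 = 0.683333% = 0.00683333.
Each month: B ← B·(1+r) − £57.13.
Month 1: interest £7.00; balance after payment £974.87.
Month 2: interest £6.66; balance after payment £924.41.
Month 3: interest £6.32; balance after payment £873.59.
Month 4: interest £5.97; balance after payment £822.43.
Month 5: interest £5.62; balance after payment £770.92.
Month 6: interest £5.27; balance after payment £719.06.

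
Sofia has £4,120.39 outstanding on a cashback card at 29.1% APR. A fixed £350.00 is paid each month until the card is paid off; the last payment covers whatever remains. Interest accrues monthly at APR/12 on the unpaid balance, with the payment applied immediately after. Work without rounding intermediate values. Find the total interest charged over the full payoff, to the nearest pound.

£790

Monthly rate r = 29.1%/12 = 2.425% = 0.02425.
Payoff takes n = ⌈−ln(1 − rB₀/P)/ln(1+r)⌉ = ⌈14.029⌉ = 15 payments; the last is £10.36.
Total paid = 14·£350.00 + £10.36 = £4,910.36.
Total interest = total paid − principal = £4,910.36 − £4,120.39 = £789.97.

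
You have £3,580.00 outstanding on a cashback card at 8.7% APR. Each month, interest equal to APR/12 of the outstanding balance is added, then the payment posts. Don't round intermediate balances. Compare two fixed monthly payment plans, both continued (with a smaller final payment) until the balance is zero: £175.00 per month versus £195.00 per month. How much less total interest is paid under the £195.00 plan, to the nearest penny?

Monthly rate r = 8.7%/12 = 0.725% = 0.00725.
At £175.00/mo: n = ⌈−ln(1 − rB₀/P)/ln(1+r)⌉ = 23 payments (last £39.19); total interest = total paid − £3,580.00 = £309.19.
At £195.00/mo: 20 payments (last £150.79); total interest £275.79.
Interest saved = £309.19 − £275.79 = £33.40.

£33.40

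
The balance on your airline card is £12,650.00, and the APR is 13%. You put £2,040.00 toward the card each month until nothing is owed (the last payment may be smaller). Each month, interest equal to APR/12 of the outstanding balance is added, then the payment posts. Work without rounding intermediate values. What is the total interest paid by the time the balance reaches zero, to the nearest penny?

£518.47

Monthly rate r = 13%/12 = 1.08333% = 0.0108333.
Payoff takes n = ⌈−ln(1 − rB₀/P)/ln(1+r)⌉ = ⌈6.454⌉ = 7 payments; the last is £928.47.
Total paid = 6·£2,040.00 + £928.47 = £13,168.47.
Total interest = total paid − principal = £13,168.47 − £12,650.00 = £518.47.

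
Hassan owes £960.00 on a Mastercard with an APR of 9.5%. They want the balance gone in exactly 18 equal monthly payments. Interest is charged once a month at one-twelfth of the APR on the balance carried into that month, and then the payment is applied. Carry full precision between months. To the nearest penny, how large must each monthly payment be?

£57.43

Monthly rate r = 9.5%/12 = 0.791667% = 0.00791667.
Level-payment amortization: P = B₀·r / (1 − (1+r)^(−n)) = 960.00·0.00791667 / (1 − 1.00792^(−18)).
Denominator 1 − (1+r)^(−18) = 0.132325728.
P = 7.6 / 0.132325728 ≈ 57.43.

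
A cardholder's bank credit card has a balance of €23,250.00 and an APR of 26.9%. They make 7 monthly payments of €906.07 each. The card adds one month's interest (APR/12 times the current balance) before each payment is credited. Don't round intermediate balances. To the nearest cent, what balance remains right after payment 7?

Monthly rate r = 26.9%/12 = 2.24167% = 0.0224167.
Each month: B ← B·(1+r) − €906.07.
Month 1: interest €521.19; balance after payment €22,865.12.
Month 2: interest €512.56; balance after payment €22,471.61.
Month 3: interest €503.74; balance after payment €22,069.28.
Month 4: interest €494.72; balance after payment €21,657.93.
Month 5: interest €485.50; balance after payment €21,237.35.
Month 6: interest €476.07; balance after payment €20,807.35.
Month 7: interest €466.43; balance after payment €20,367.72.

€20,367.72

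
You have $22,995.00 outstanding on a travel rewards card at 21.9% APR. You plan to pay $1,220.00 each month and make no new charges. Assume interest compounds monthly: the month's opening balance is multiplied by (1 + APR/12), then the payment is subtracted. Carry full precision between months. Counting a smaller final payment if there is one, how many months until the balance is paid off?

24 months

Monthly rate r = 21.9%/12 = 1.825% = 0.01825.
Recurrence: B ← B·(1+r) − $1,220.00.
Month 1: interest $419.66; balance after payment $22,194.66.
Month 2: interest $405.05; balance after payment $21,379.71.
Closed form: n = −ln(1 − rB₀/P)/ln(1+r) = −ln(0.65602)/ln(1.01825) ≈ 23.310, so the balance reaches zero during payment 24.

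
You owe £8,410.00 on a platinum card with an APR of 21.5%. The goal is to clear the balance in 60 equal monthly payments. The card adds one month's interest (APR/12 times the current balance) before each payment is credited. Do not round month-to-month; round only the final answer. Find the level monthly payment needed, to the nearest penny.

Monthly rate r = 21.5%/12 = 1.79167% = 0.0179167.
Level-payment amortization: P = B₀·r / (1 − (1+r)^(−n)) = 8410.00·0.0179167 / (1 − 1.01792^(−60)).
Denominator 1 − (1+r)^(−60) = 0.65543871.
P = 150.679 / 0.65543871 ≈ 229.89.

£229.89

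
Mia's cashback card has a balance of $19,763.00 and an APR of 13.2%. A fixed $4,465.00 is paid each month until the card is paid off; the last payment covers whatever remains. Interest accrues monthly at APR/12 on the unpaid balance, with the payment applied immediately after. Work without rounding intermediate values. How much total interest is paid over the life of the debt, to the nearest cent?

Monthly rate r = 13.2%/12 = 1.1% = 0.011.
Payoff takes n = ⌈−ln(1 − rB₀/P)/ln(1+r)⌉ = ⌈4.562⌉ = 5 payments; the last is $2,517.56.
Total paid = 4·$4,465.00 + $2,517.56 = $20,377.56.
Total interest = total paid − principal = $20,377.56 − $19,763.00 = $614.56.

$614.56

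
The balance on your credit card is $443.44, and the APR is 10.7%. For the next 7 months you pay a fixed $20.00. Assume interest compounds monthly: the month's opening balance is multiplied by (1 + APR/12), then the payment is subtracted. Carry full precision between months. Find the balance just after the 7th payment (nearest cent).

$328.07

Monthly rate r = 10.7%/12 = 0.891667% = 0.00891667.
Each month: B ← B·(1+r) − $20.00.
Month 1: interest $3.95; balance after payment $427.39.
Month 2: interest $3.81; balance after payment $411.20.
Month 3: interest $3.67; balance after payment $394.87.
Month 4: interest $3.52; balance after payment $378.39.
Month 5: interest $3.37; balance after payment $361.77.
Month 6: interest $3.23; balance after payment $344.99.
Month 7: interest $3.08; balance after payment $328.07.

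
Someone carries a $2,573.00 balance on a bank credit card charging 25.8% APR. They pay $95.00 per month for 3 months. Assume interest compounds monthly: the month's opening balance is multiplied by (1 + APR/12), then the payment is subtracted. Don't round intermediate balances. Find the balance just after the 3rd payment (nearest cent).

Monthly rate r = 25.8%/12 = 2.15% = 0.0215.
Each month: B ← B·(1+r) − $95.00.
Month 1: interest $55.32; balance after payment $2,533.32.
Month 2: interest $54.47; balance after payment $2,492.79.
Month 3: interest $53.59; balance after payment $2,451.38.

$2,451.38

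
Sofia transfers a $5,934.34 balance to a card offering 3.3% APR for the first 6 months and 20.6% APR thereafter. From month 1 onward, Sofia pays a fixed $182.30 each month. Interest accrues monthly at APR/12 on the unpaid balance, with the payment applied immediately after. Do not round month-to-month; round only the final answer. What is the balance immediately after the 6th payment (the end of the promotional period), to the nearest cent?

Promo months 1–6 at r₀ = 3.3%/12 = 0.00275; months 7+ at r₁ = 20.6%/12 = 0.0171667.
After month 6: iterate B ← B·(1+r₀) − $182.30 for 6 months → $4,931.58.

$4,931.58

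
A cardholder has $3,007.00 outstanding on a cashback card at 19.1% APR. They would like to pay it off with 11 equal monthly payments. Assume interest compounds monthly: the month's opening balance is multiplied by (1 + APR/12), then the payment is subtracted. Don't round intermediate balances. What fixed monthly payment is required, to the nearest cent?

Monthly rate r = 19.1%/12 = 1.59167% = 0.0159167.
Level-payment amortization: P = B₀·r / (1 − (1+r)^(−n)) = 3007.00·0.0159167 / (1 − 1.01592^(−11)).
Denominator 1 − (1+r)^(−11) = 0.159454819.
P = 47.8614 / 0.159454819 ≈ 300.16.

$300.16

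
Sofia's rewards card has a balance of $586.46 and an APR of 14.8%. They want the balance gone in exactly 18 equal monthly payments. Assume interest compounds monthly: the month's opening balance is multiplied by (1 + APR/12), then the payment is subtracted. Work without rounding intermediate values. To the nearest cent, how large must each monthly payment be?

$36.53

Monthly rate r = 14.8%/12 = 1.23333% = 0.0123333.
Level-payment amortization: P = B₀·r / (1 − (1+r)^(−n)) = 586.46·0.0123333 / (1 − 1.01233^(−18)).
Denominator 1 − (1+r)^(−18) = 0.197996377.
P = 7.23301 / 0.197996377 ≈ 36.53.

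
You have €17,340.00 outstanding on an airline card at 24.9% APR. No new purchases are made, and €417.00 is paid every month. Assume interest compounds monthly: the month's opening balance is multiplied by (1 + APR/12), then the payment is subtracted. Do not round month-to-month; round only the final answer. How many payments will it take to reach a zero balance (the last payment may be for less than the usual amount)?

97 payments

Monthly rate r = 24.9%/12 = 2.075% = 0.02075.
Recurrence: B ← B·(1+r) − €417.00.
Month 1: interest €359.80; balance after payment €17,282.81.
Month 2: interest €358.62; balance after payment €17,224.42.
Closed form: n = −ln(1 − rB₀/P)/ln(1+r) = −ln(0.13716)/ln(1.02075) ≈ 96.731, so the balance reaches zero during payment 97.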